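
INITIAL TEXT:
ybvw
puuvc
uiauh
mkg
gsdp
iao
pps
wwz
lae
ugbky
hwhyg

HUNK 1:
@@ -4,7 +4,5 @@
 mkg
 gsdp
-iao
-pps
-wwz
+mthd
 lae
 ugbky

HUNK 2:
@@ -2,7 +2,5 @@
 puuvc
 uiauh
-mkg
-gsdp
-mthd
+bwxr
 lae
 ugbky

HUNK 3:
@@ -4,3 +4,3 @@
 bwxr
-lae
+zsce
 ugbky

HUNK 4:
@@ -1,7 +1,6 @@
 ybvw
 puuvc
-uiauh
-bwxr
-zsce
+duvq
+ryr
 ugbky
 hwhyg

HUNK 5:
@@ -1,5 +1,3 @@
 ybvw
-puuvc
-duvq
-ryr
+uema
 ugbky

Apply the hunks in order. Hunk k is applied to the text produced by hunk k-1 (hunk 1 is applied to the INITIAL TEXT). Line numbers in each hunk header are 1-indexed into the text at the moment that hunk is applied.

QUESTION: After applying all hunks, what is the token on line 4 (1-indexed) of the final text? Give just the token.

Answer: hwhyg

Derivation:
Hunk 1: at line 4 remove [iao,pps,wwz] add [mthd] -> 9 lines: ybvw puuvc uiauh mkg gsdp mthd lae ugbky hwhyg
Hunk 2: at line 2 remove [mkg,gsdp,mthd] add [bwxr] -> 7 lines: ybvw puuvc uiauh bwxr lae ugbky hwhyg
Hunk 3: at line 4 remove [lae] add [zsce] -> 7 lines: ybvw puuvc uiauh bwxr zsce ugbky hwhyg
Hunk 4: at line 1 remove [uiauh,bwxr,zsce] add [duvq,ryr] -> 6 lines: ybvw puuvc duvq ryr ugbky hwhyg
Hunk 5: at line 1 remove [puuvc,duvq,ryr] add [uema] -> 4 lines: ybvw uema ugbky hwhyg
Final line 4: hwhyg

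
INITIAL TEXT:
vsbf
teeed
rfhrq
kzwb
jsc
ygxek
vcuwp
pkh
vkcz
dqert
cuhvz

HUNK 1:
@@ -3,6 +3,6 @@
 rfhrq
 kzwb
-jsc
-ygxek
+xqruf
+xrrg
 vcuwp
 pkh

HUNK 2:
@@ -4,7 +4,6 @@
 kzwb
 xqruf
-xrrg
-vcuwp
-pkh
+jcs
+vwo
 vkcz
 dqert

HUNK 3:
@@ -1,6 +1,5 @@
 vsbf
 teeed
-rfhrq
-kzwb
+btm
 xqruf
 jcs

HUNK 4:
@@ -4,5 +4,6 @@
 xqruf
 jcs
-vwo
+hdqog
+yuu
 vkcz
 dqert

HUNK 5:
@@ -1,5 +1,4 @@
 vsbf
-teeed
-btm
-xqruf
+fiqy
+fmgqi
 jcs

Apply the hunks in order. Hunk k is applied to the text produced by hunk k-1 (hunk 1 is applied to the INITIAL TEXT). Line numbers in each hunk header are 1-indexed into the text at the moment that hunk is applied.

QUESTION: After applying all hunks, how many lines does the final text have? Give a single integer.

Hunk 1: at line 3 remove [jsc,ygxek] add [xqruf,xrrg] -> 11 lines: vsbf teeed rfhrq kzwb xqruf xrrg vcuwp pkh vkcz dqert cuhvz
Hunk 2: at line 4 remove [xrrg,vcuwp,pkh] add [jcs,vwo] -> 10 lines: vsbf teeed rfhrq kzwb xqruf jcs vwo vkcz dqert cuhvz
Hunk 3: at line 1 remove [rfhrq,kzwb] add [btm] -> 9 lines: vsbf teeed btm xqruf jcs vwo vkcz dqert cuhvz
Hunk 4: at line 4 remove [vwo] add [hdqog,yuu] -> 10 lines: vsbf teeed btm xqruf jcs hdqog yuu vkcz dqert cuhvz
Hunk 5: at line 1 remove [teeed,btm,xqruf] add [fiqy,fmgqi] -> 9 lines: vsbf fiqy fmgqi jcs hdqog yuu vkcz dqert cuhvz
Final line count: 9

Answer: 9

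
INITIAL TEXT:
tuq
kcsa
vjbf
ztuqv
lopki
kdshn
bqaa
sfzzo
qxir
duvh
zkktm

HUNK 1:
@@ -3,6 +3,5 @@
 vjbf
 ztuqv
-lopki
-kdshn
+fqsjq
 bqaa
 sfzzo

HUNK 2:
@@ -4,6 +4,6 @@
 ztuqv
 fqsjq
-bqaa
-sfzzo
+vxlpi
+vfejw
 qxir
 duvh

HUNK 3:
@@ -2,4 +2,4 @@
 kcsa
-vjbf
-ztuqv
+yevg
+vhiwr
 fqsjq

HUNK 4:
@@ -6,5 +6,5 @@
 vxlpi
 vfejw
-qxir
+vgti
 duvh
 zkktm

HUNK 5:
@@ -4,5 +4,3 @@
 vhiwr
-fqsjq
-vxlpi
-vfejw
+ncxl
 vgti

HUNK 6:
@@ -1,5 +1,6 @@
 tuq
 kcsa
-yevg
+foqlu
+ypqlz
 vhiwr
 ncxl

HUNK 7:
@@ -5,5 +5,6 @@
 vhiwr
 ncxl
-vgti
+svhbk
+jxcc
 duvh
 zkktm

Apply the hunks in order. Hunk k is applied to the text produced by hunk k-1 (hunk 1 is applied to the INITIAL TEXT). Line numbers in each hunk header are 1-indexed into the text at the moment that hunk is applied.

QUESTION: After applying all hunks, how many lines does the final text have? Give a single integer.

Hunk 1: at line 3 remove [lopki,kdshn] add [fqsjq] -> 10 lines: tuq kcsa vjbf ztuqv fqsjq bqaa sfzzo qxir duvh zkktm
Hunk 2: at line 4 remove [bqaa,sfzzo] add [vxlpi,vfejw] -> 10 lines: tuq kcsa vjbf ztuqv fqsjq vxlpi vfejw qxir duvh zkktm
Hunk 3: at line 2 remove [vjbf,ztuqv] add [yevg,vhiwr] -> 10 lines: tuq kcsa yevg vhiwr fqsjq vxlpi vfejw qxir duvh zkktm
Hunk 4: at line 6 remove [qxir] add [vgti] -> 10 lines: tuq kcsa yevg vhiwr fqsjq vxlpi vfejw vgti duvh zkktm
Hunk 5: at line 4 remove [fqsjq,vxlpi,vfejw] add [ncxl] -> 8 lines: tuq kcsa yevg vhiwr ncxl vgti duvh zkktm
Hunk 6: at line 1 remove [yevg] add [foqlu,ypqlz] -> 9 lines: tuq kcsa foqlu ypqlz vhiwr ncxl vgti duvh zkktm
Hunk 7: at line 5 remove [vgti] add [svhbk,jxcc] -> 10 lines: tuq kcsa foqlu ypqlz vhiwr ncxl svhbk jxcc duvh zkktm
Final line count: 10

Answer: 10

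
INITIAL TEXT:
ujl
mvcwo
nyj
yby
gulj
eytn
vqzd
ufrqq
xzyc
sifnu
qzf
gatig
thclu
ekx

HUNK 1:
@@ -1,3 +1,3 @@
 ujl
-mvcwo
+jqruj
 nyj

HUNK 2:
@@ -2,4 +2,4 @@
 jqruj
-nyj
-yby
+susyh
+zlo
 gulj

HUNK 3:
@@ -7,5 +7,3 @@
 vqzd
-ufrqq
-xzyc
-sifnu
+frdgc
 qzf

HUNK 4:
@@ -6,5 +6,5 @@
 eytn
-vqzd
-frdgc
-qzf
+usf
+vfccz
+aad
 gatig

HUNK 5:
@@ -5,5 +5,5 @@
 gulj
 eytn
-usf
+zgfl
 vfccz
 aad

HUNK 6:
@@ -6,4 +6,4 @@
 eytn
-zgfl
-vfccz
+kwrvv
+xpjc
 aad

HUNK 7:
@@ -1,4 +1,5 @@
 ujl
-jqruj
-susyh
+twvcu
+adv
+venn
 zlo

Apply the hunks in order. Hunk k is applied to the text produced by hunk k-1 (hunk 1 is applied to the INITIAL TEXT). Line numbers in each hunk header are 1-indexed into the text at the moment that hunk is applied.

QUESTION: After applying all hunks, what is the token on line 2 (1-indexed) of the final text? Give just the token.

Hunk 1: at line 1 remove [mvcwo] add [jqruj] -> 14 lines: ujl jqruj nyj yby gulj eytn vqzd ufrqq xzyc sifnu qzf gatig thclu ekx
Hunk 2: at line 2 remove [nyj,yby] add [susyh,zlo] -> 14 lines: ujl jqruj susyh zlo gulj eytn vqzd ufrqq xzyc sifnu qzf gatig thclu ekx
Hunk 3: at line 7 remove [ufrqq,xzyc,sifnu] add [frdgc] -> 12 lines: ujl jqruj susyh zlo gulj eytn vqzd frdgc qzf gatig thclu ekx
Hunk 4: at line 6 remove [vqzd,frdgc,qzf] add [usf,vfccz,aad] -> 12 lines: ujl jqruj susyh zlo gulj eytn usf vfccz aad gatig thclu ekx
Hunk 5: at line 5 remove [usf] add [zgfl] -> 12 lines: ujl jqruj susyh zlo gulj eytn zgfl vfccz aad gatig thclu ekx
Hunk 6: at line 6 remove [zgfl,vfccz] add [kwrvv,xpjc] -> 12 lines: ujl jqruj susyh zlo gulj eytn kwrvv xpjc aad gatig thclu ekx
Hunk 7: at line 1 remove [jqruj,susyh] add [twvcu,adv,venn] -> 13 lines: ujl twvcu adv venn zlo gulj eytn kwrvv xpjc aad gatig thclu ekx
Final line 2: twvcu

Answer: twvcu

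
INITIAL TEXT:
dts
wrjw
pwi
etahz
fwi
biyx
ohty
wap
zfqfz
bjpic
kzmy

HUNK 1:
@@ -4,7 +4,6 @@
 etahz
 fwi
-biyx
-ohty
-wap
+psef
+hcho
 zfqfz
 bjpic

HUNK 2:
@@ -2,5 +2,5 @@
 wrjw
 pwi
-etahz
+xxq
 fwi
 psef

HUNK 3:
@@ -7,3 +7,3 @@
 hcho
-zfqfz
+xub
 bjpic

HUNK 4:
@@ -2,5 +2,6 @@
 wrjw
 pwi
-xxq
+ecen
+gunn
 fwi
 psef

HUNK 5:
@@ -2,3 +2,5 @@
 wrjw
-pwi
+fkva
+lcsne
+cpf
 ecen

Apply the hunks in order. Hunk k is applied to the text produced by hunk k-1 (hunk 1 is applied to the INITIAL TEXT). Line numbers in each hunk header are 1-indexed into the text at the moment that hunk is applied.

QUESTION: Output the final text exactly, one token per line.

Hunk 1: at line 4 remove [biyx,ohty,wap] add [psef,hcho] -> 10 lines: dts wrjw pwi etahz fwi psef hcho zfqfz bjpic kzmy
Hunk 2: at line 2 remove [etahz] add [xxq] -> 10 lines: dts wrjw pwi xxq fwi psef hcho zfqfz bjpic kzmy
Hunk 3: at line 7 remove [zfqfz] add [xub] -> 10 lines: dts wrjw pwi xxq fwi psef hcho xub bjpic kzmy
Hunk 4: at line 2 remove [xxq] add [ecen,gunn] -> 11 lines: dts wrjw pwi ecen gunn fwi psef hcho xub bjpic kzmy
Hunk 5: at line 2 remove [pwi] add [fkva,lcsne,cpf] -> 13 lines: dts wrjw fkva lcsne cpf ecen gunn fwi psef hcho xub bjpic kzmy

Answer: dts
wrjw
fkva
lcsne
cpf
ecen
gunn
fwi
psef
hcho
xub
bjpic
kzmy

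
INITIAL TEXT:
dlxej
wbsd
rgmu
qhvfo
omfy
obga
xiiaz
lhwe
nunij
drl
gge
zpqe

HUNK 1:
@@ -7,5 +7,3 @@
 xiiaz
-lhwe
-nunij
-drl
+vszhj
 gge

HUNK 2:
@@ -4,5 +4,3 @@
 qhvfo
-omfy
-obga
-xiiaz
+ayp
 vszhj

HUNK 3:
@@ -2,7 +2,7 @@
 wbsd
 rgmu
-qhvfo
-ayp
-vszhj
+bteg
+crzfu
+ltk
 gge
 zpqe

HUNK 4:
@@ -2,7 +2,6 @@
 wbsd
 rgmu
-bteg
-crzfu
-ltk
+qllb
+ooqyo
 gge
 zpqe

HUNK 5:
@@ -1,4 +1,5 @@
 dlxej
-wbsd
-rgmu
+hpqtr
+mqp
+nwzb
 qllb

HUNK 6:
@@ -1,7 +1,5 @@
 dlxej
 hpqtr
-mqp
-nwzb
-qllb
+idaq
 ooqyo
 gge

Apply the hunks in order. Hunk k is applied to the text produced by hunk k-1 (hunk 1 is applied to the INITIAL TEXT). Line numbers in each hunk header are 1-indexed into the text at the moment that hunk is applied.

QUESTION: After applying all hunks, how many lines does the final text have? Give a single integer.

Hunk 1: at line 7 remove [lhwe,nunij,drl] add [vszhj] -> 10 lines: dlxej wbsd rgmu qhvfo omfy obga xiiaz vszhj gge zpqe
Hunk 2: at line 4 remove [omfy,obga,xiiaz] add [ayp] -> 8 lines: dlxej wbsd rgmu qhvfo ayp vszhj gge zpqe
Hunk 3: at line 2 remove [qhvfo,ayp,vszhj] add [bteg,crzfu,ltk] -> 8 lines: dlxej wbsd rgmu bteg crzfu ltk gge zpqe
Hunk 4: at line 2 remove [bteg,crzfu,ltk] add [qllb,ooqyo] -> 7 lines: dlxej wbsd rgmu qllb ooqyo gge zpqe
Hunk 5: at line 1 remove [wbsd,rgmu] add [hpqtr,mqp,nwzb] -> 8 lines: dlxej hpqtr mqp nwzb qllb ooqyo gge zpqe
Hunk 6: at line 1 remove [mqp,nwzb,qllb] add [idaq] -> 6 lines: dlxej hpqtr idaq ooqyo gge zpqe
Final line count: 6

Answer: 6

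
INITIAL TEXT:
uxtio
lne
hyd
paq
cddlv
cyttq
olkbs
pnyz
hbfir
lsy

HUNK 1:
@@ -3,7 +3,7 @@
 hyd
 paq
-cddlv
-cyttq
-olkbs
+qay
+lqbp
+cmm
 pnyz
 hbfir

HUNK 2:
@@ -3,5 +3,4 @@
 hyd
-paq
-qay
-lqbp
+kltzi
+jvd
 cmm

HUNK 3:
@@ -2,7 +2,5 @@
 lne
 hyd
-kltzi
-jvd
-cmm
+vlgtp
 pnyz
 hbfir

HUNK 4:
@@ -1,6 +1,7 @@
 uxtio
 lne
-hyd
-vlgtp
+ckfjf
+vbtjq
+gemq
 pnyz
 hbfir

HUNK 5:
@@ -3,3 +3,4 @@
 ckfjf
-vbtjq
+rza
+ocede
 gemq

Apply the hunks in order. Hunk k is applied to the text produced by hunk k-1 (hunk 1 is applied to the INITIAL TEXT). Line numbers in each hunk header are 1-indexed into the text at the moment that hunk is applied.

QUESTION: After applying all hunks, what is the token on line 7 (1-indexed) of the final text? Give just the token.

Hunk 1: at line 3 remove [cddlv,cyttq,olkbs] add [qay,lqbp,cmm] -> 10 lines: uxtio lne hyd paq qay lqbp cmm pnyz hbfir lsy
Hunk 2: at line 3 remove [paq,qay,lqbp] add [kltzi,jvd] -> 9 lines: uxtio lne hyd kltzi jvd cmm pnyz hbfir lsy
Hunk 3: at line 2 remove [kltzi,jvd,cmm] add [vlgtp] -> 7 lines: uxtio lne hyd vlgtp pnyz hbfir lsy
Hunk 4: at line 1 remove [hyd,vlgtp] add [ckfjf,vbtjq,gemq] -> 8 lines: uxtio lne ckfjf vbtjq gemq pnyz hbfir lsy
Hunk 5: at line 3 remove [vbtjq] add [rza,ocede] -> 9 lines: uxtio lne ckfjf rza ocede gemq pnyz hbfir lsy
Final line 7: pnyz

Answer: pnyz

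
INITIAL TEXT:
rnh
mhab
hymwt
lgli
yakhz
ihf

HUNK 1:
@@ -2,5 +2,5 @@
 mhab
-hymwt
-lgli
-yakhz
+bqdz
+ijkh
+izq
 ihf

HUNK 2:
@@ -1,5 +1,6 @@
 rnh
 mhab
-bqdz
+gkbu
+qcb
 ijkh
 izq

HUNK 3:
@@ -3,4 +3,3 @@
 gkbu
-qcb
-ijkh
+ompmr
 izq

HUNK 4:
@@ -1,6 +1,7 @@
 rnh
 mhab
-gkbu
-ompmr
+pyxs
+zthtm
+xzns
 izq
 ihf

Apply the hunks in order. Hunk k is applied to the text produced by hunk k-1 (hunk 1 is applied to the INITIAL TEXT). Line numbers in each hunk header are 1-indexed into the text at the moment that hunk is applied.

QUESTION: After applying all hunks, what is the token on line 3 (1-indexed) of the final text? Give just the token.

Answer: pyxs

Derivation:
Hunk 1: at line 2 remove [hymwt,lgli,yakhz] add [bqdz,ijkh,izq] -> 6 lines: rnh mhab bqdz ijkh izq ihf
Hunk 2: at line 1 remove [bqdz] add [gkbu,qcb] -> 7 lines: rnh mhab gkbu qcb ijkh izq ihf
Hunk 3: at line 3 remove [qcb,ijkh] add [ompmr] -> 6 lines: rnh mhab gkbu ompmr izq ihf
Hunk 4: at line 1 remove [gkbu,ompmr] add [pyxs,zthtm,xzns] -> 7 lines: rnh mhab pyxs zthtm xzns izq ihf
Final line 3: pyxs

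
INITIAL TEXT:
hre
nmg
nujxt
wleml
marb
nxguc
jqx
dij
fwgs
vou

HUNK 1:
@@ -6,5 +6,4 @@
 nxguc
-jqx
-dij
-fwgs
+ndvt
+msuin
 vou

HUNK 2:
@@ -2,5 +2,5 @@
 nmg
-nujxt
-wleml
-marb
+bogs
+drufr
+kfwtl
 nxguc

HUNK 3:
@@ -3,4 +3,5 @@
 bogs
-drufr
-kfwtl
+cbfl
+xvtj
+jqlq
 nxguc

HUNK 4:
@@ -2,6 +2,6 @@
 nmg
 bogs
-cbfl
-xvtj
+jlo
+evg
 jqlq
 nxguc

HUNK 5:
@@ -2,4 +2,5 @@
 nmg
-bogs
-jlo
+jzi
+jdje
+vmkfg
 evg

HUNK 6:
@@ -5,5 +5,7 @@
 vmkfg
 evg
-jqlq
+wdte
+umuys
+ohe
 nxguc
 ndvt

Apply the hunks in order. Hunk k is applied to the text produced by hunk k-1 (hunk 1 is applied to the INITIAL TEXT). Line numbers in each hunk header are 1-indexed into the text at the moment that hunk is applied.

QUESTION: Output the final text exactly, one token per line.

Hunk 1: at line 6 remove [jqx,dij,fwgs] add [ndvt,msuin] -> 9 lines: hre nmg nujxt wleml marb nxguc ndvt msuin vou
Hunk 2: at line 2 remove [nujxt,wleml,marb] add [bogs,drufr,kfwtl] -> 9 lines: hre nmg bogs drufr kfwtl nxguc ndvt msuin vou
Hunk 3: at line 3 remove [drufr,kfwtl] add [cbfl,xvtj,jqlq] -> 10 lines: hre nmg bogs cbfl xvtj jqlq nxguc ndvt msuin vou
Hunk 4: at line 2 remove [cbfl,xvtj] add [jlo,evg] -> 10 lines: hre nmg bogs jlo evg jqlq nxguc ndvt msuin vou
Hunk 5: at line 2 remove [bogs,jlo] add [jzi,jdje,vmkfg] -> 11 lines: hre nmg jzi jdje vmkfg evg jqlq nxguc ndvt msuin vou
Hunk 6: at line 5 remove [jqlq] add [wdte,umuys,ohe] -> 13 lines: hre nmg jzi jdje vmkfg evg wdte umuys ohe nxguc ndvt msuin vou

Answer: hre
nmg
jzi
jdje
vmkfg
evg
wdte
umuys
ohe
nxguc
ndvt
msuin
vou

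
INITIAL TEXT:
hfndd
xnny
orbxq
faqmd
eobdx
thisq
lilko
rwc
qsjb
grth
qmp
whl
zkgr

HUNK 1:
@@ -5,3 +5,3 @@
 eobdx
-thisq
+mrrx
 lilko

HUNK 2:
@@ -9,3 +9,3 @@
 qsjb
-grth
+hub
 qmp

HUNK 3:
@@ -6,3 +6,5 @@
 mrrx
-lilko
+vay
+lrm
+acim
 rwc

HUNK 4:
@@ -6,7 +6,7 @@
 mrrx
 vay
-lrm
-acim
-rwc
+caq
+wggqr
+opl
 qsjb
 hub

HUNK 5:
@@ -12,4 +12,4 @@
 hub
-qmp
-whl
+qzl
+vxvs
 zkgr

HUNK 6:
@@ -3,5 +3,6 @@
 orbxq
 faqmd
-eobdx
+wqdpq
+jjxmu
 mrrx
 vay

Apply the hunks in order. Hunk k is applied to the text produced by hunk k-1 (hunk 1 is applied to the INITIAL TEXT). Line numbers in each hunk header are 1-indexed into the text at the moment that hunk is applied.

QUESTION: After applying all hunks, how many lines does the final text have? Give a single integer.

Hunk 1: at line 5 remove [thisq] add [mrrx] -> 13 lines: hfndd xnny orbxq faqmd eobdx mrrx lilko rwc qsjb grth qmp whl zkgr
Hunk 2: at line 9 remove [grth] add [hub] -> 13 lines: hfndd xnny orbxq faqmd eobdx mrrx lilko rwc qsjb hub qmp whl zkgr
Hunk 3: at line 6 remove [lilko] add [vay,lrm,acim] -> 15 lines: hfndd xnny orbxq faqmd eobdx mrrx vay lrm acim rwc qsjb hub qmp whl zkgr
Hunk 4: at line 6 remove [lrm,acim,rwc] add [caq,wggqr,opl] -> 15 lines: hfndd xnny orbxq faqmd eobdx mrrx vay caq wggqr opl qsjb hub qmp whl zkgr
Hunk 5: at line 12 remove [qmp,whl] add [qzl,vxvs] -> 15 lines: hfndd xnny orbxq faqmd eobdx mrrx vay caq wggqr opl qsjb hub qzl vxvs zkgr
Hunk 6: at line 3 remove [eobdx] add [wqdpq,jjxmu] -> 16 lines: hfndd xnny orbxq faqmd wqdpq jjxmu mrrx vay caq wggqr opl qsjb hub qzl vxvs zkgr
Final line count: 16

Answer: 16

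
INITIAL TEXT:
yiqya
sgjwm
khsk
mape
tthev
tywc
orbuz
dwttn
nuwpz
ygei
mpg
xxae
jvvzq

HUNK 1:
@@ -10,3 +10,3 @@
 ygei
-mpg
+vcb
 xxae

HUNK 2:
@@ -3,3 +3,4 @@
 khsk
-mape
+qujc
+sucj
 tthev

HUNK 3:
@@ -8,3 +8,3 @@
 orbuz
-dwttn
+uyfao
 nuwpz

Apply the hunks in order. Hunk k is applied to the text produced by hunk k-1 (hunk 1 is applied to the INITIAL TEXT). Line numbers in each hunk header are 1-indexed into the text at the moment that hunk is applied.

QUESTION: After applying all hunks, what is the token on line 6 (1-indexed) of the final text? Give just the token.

Answer: tthev

Derivation:
Hunk 1: at line 10 remove [mpg] add [vcb] -> 13 lines: yiqya sgjwm khsk mape tthev tywc orbuz dwttn nuwpz ygei vcb xxae jvvzq
Hunk 2: at line 3 remove [mape] add [qujc,sucj] -> 14 lines: yiqya sgjwm khsk qujc sucj tthev tywc orbuz dwttn nuwpz ygei vcb xxae jvvzq
Hunk 3: at line 8 remove [dwttn] add [uyfao] -> 14 lines: yiqya sgjwm khsk qujc sucj tthev tywc orbuz uyfao nuwpz ygei vcb xxae jvvzq
Final line 6: tthev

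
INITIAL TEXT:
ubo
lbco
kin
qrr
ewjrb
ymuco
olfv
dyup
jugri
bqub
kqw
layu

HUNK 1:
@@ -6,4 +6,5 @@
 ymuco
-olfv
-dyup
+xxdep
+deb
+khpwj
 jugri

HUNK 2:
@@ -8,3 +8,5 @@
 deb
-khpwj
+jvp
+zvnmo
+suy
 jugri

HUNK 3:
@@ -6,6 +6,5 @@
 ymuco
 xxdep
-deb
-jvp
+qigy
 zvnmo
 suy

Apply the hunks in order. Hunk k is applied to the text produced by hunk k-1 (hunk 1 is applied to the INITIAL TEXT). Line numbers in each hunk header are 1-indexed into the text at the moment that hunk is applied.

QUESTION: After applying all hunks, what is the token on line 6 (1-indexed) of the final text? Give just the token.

Hunk 1: at line 6 remove [olfv,dyup] add [xxdep,deb,khpwj] -> 13 lines: ubo lbco kin qrr ewjrb ymuco xxdep deb khpwj jugri bqub kqw layu
Hunk 2: at line 8 remove [khpwj] add [jvp,zvnmo,suy] -> 15 lines: ubo lbco kin qrr ewjrb ymuco xxdep deb jvp zvnmo suy jugri bqub kqw layu
Hunk 3: at line 6 remove [deb,jvp] add [qigy] -> 14 lines: ubo lbco kin qrr ewjrb ymuco xxdep qigy zvnmo suy jugri bqub kqw layu
Final line 6: ymuco

Answer: ymuco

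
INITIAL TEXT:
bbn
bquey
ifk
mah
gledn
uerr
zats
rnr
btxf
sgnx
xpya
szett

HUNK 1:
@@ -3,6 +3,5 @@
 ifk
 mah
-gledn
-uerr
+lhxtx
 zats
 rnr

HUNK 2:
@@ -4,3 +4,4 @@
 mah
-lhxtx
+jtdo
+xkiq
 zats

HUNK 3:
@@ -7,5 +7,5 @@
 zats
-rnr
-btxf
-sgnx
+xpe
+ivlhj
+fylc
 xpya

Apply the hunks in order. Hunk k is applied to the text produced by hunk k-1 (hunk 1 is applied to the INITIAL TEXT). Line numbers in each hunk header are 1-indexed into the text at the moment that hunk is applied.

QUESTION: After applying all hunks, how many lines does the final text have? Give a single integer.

Answer: 12

Derivation:
Hunk 1: at line 3 remove [gledn,uerr] add [lhxtx] -> 11 lines: bbn bquey ifk mah lhxtx zats rnr btxf sgnx xpya szett
Hunk 2: at line 4 remove [lhxtx] add [jtdo,xkiq] -> 12 lines: bbn bquey ifk mah jtdo xkiq zats rnr btxf sgnx xpya szett
Hunk 3: at line 7 remove [rnr,btxf,sgnx] add [xpe,ivlhj,fylc] -> 12 lines: bbn bquey ifk mah jtdo xkiq zats xpe ivlhj fylc xpya szett
Final line count: 12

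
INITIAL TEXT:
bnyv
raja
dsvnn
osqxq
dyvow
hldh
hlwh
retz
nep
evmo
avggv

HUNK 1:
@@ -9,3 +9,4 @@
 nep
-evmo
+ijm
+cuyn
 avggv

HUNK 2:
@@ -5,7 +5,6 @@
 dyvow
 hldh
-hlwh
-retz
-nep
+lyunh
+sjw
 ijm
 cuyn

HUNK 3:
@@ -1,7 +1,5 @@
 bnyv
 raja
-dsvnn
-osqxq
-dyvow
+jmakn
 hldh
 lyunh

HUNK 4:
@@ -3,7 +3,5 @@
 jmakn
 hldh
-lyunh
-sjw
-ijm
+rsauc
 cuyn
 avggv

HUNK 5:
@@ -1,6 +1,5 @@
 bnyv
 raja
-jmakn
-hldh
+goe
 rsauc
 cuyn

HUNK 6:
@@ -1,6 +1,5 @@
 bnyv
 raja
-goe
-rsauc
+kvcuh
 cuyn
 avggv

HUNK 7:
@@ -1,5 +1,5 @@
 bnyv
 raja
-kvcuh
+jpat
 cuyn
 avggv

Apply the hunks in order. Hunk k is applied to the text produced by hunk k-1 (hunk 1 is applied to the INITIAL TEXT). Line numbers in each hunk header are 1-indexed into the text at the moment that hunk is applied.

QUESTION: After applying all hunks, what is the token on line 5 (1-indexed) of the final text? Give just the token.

Hunk 1: at line 9 remove [evmo] add [ijm,cuyn] -> 12 lines: bnyv raja dsvnn osqxq dyvow hldh hlwh retz nep ijm cuyn avggv
Hunk 2: at line 5 remove [hlwh,retz,nep] add [lyunh,sjw] -> 11 lines: bnyv raja dsvnn osqxq dyvow hldh lyunh sjw ijm cuyn avggv
Hunk 3: at line 1 remove [dsvnn,osqxq,dyvow] add [jmakn] -> 9 lines: bnyv raja jmakn hldh lyunh sjw ijm cuyn avggv
Hunk 4: at line 3 remove [lyunh,sjw,ijm] add [rsauc] -> 7 lines: bnyv raja jmakn hldh rsauc cuyn avggv
Hunk 5: at line 1 remove [jmakn,hldh] add [goe] -> 6 lines: bnyv raja goe rsauc cuyn avggv
Hunk 6: at line 1 remove [goe,rsauc] add [kvcuh] -> 5 lines: bnyv raja kvcuh cuyn avggv
Hunk 7: at line 1 remove [kvcuh] add [jpat] -> 5 lines: bnyv raja jpat cuyn avggv
Final line 5: avggv

Answer: avggv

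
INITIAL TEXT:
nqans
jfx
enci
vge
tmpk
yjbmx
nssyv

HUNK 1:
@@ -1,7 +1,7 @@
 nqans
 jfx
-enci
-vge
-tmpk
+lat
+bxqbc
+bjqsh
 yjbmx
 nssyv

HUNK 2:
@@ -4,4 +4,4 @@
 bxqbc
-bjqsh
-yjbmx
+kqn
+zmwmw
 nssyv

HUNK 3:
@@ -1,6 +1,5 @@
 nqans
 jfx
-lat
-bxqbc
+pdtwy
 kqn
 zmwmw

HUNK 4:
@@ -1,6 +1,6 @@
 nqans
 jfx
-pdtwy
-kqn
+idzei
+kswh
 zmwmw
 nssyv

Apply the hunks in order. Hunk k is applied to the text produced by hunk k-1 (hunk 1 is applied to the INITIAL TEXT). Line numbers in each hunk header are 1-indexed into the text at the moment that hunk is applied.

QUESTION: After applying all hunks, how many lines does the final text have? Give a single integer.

Answer: 6

Derivation:
Hunk 1: at line 1 remove [enci,vge,tmpk] add [lat,bxqbc,bjqsh] -> 7 lines: nqans jfx lat bxqbc bjqsh yjbmx nssyv
Hunk 2: at line 4 remove [bjqsh,yjbmx] add [kqn,zmwmw] -> 7 lines: nqans jfx lat bxqbc kqn zmwmw nssyv
Hunk 3: at line 1 remove [lat,bxqbc] add [pdtwy] -> 6 lines: nqans jfx pdtwy kqn zmwmw nssyv
Hunk 4: at line 1 remove [pdtwy,kqn] add [idzei,kswh] -> 6 lines: nqans jfx idzei kswh zmwmw nssyv
Final line count: 6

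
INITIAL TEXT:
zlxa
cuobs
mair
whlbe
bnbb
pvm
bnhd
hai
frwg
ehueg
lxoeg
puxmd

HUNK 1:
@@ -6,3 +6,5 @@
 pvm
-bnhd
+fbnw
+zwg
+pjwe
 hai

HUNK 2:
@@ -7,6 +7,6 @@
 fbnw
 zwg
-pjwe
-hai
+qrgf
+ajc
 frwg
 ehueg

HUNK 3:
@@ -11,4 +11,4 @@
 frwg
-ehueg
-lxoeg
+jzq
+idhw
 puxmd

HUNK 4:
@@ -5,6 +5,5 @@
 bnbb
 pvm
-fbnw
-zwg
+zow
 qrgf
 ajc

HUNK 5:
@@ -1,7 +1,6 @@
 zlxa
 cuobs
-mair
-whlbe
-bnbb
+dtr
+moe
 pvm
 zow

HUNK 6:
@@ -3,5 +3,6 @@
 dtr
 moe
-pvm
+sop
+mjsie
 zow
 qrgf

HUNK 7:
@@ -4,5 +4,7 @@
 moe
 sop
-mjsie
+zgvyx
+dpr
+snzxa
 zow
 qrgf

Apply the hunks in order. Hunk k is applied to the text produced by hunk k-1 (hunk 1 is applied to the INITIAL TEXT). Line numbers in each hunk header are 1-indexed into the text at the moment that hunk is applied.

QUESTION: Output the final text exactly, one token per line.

Hunk 1: at line 6 remove [bnhd] add [fbnw,zwg,pjwe] -> 14 lines: zlxa cuobs mair whlbe bnbb pvm fbnw zwg pjwe hai frwg ehueg lxoeg puxmd
Hunk 2: at line 7 remove [pjwe,hai] add [qrgf,ajc] -> 14 lines: zlxa cuobs mair whlbe bnbb pvm fbnw zwg qrgf ajc frwg ehueg lxoeg puxmd
Hunk 3: at line 11 remove [ehueg,lxoeg] add [jzq,idhw] -> 14 lines: zlxa cuobs mair whlbe bnbb pvm fbnw zwg qrgf ajc frwg jzq idhw puxmd
Hunk 4: at line 5 remove [fbnw,zwg] add [zow] -> 13 lines: zlxa cuobs mair whlbe bnbb pvm zow qrgf ajc frwg jzq idhw puxmd
Hunk 5: at line 1 remove [mair,whlbe,bnbb] add [dtr,moe] -> 12 lines: zlxa cuobs dtr moe pvm zow qrgf ajc frwg jzq idhw puxmd
Hunk 6: at line 3 remove [pvm] add [sop,mjsie] -> 13 lines: zlxa cuobs dtr moe sop mjsie zow qrgf ajc frwg jzq idhw puxmd
Hunk 7: at line 4 remove [mjsie] add [zgvyx,dpr,snzxa] -> 15 lines: zlxa cuobs dtr moe sop zgvyx dpr snzxa zow qrgf ajc frwg jzq idhw puxmd

Answer: zlxa
cuobs
dtr
moe
sop
zgvyx
dpr
snzxa
zow
qrgf
ajc
frwg
jzq
idhw
puxmd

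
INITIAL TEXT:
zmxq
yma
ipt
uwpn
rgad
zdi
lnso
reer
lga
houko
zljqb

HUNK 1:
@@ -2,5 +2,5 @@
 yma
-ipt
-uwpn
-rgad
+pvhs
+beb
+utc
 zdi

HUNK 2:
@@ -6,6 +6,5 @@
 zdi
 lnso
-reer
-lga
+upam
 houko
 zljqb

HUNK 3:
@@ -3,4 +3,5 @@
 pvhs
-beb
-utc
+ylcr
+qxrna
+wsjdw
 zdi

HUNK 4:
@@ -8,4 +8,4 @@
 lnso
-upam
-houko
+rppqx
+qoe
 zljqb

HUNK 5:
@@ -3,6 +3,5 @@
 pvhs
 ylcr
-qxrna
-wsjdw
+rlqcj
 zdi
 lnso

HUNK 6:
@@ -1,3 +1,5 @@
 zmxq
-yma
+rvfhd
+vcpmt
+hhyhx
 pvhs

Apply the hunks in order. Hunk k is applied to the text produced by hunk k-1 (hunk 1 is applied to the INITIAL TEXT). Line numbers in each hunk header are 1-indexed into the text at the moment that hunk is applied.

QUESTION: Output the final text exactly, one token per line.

Hunk 1: at line 2 remove [ipt,uwpn,rgad] add [pvhs,beb,utc] -> 11 lines: zmxq yma pvhs beb utc zdi lnso reer lga houko zljqb
Hunk 2: at line 6 remove [reer,lga] add [upam] -> 10 lines: zmxq yma pvhs beb utc zdi lnso upam houko zljqb
Hunk 3: at line 3 remove [beb,utc] add [ylcr,qxrna,wsjdw] -> 11 lines: zmxq yma pvhs ylcr qxrna wsjdw zdi lnso upam houko zljqb
Hunk 4: at line 8 remove [upam,houko] add [rppqx,qoe] -> 11 lines: zmxq yma pvhs ylcr qxrna wsjdw zdi lnso rppqx qoe zljqb
Hunk 5: at line 3 remove [qxrna,wsjdw] add [rlqcj] -> 10 lines: zmxq yma pvhs ylcr rlqcj zdi lnso rppqx qoe zljqb
Hunk 6: at line 1 remove [yma] add [rvfhd,vcpmt,hhyhx] -> 12 lines: zmxq rvfhd vcpmt hhyhx pvhs ylcr rlqcj zdi lnso rppqx qoe zljqb

Answer: zmxq
rvfhd
vcpmt
hhyhx
pvhs
ylcr
rlqcj
zdi
lnso
rppqx
qoe
zljqb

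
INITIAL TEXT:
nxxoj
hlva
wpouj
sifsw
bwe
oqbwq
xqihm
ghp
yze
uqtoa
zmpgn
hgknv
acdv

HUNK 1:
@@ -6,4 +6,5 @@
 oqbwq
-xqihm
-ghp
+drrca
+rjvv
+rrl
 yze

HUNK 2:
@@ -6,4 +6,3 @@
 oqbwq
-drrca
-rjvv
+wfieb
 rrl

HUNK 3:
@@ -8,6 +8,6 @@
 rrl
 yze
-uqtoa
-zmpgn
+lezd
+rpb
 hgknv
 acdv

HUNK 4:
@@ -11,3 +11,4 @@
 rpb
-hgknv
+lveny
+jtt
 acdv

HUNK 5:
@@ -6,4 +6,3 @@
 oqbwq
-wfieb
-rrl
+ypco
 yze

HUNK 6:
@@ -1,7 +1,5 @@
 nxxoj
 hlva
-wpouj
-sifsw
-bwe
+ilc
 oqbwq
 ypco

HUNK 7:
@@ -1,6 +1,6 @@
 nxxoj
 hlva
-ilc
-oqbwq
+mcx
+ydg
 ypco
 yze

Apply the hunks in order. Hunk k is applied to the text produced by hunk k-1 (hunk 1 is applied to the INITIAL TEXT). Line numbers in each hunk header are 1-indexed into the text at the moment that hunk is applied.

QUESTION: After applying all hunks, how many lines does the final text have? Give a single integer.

Answer: 11

Derivation:
Hunk 1: at line 6 remove [xqihm,ghp] add [drrca,rjvv,rrl] -> 14 lines: nxxoj hlva wpouj sifsw bwe oqbwq drrca rjvv rrl yze uqtoa zmpgn hgknv acdv
Hunk 2: at line 6 remove [drrca,rjvv] add [wfieb] -> 13 lines: nxxoj hlva wpouj sifsw bwe oqbwq wfieb rrl yze uqtoa zmpgn hgknv acdv
Hunk 3: at line 8 remove [uqtoa,zmpgn] add [lezd,rpb] -> 13 lines: nxxoj hlva wpouj sifsw bwe oqbwq wfieb rrl yze lezd rpb hgknv acdv
Hunk 4: at line 11 remove [hgknv] add [lveny,jtt] -> 14 lines: nxxoj hlva wpouj sifsw bwe oqbwq wfieb rrl yze lezd rpb lveny jtt acdv
Hunk 5: at line 6 remove [wfieb,rrl] add [ypco] -> 13 lines: nxxoj hlva wpouj sifsw bwe oqbwq ypco yze lezd rpb lveny jtt acdv
Hunk 6: at line 1 remove [wpouj,sifsw,bwe] add [ilc] -> 11 lines: nxxoj hlva ilc oqbwq ypco yze lezd rpb lveny jtt acdv
Hunk 7: at line 1 remove [ilc,oqbwq] add [mcx,ydg] -> 11 lines: nxxoj hlva mcx ydg ypco yze lezd rpb lveny jtt acdv
Final line count: 11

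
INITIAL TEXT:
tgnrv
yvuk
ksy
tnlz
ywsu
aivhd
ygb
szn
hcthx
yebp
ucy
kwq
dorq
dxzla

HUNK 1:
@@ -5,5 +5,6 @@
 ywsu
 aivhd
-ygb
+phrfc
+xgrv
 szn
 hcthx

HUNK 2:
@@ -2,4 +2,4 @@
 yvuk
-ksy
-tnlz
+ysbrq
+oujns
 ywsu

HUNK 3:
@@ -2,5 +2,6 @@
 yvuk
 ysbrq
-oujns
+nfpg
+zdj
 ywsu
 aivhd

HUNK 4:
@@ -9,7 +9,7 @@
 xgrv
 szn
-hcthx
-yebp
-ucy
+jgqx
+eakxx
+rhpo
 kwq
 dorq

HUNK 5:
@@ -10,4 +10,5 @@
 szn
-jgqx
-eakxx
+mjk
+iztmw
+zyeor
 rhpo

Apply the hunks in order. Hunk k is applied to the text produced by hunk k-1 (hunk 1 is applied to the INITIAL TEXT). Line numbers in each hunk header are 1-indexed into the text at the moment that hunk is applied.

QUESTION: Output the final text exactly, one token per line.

Answer: tgnrv
yvuk
ysbrq
nfpg
zdj
ywsu
aivhd
phrfc
xgrv
szn
mjk
iztmw
zyeor
rhpo
kwq
dorq
dxzla

Derivation:
Hunk 1: at line 5 remove [ygb] add [phrfc,xgrv] -> 15 lines: tgnrv yvuk ksy tnlz ywsu aivhd phrfc xgrv szn hcthx yebp ucy kwq dorq dxzla
Hunk 2: at line 2 remove [ksy,tnlz] add [ysbrq,oujns] -> 15 lines: tgnrv yvuk ysbrq oujns ywsu aivhd phrfc xgrv szn hcthx yebp ucy kwq dorq dxzla
Hunk 3: at line 2 remove [oujns] add [nfpg,zdj] -> 16 lines: tgnrv yvuk ysbrq nfpg zdj ywsu aivhd phrfc xgrv szn hcthx yebp ucy kwq dorq dxzla
Hunk 4: at line 9 remove [hcthx,yebp,ucy] add [jgqx,eakxx,rhpo] -> 16 lines: tgnrv yvuk ysbrq nfpg zdj ywsu aivhd phrfc xgrv szn jgqx eakxx rhpo kwq dorq dxzla
Hunk 5: at line 10 remove [jgqx,eakxx] add [mjk,iztmw,zyeor] -> 17 lines: tgnrv yvuk ysbrq nfpg zdj ywsu aivhd phrfc xgrv szn mjk iztmw zyeor rhpo kwq dorq dxzla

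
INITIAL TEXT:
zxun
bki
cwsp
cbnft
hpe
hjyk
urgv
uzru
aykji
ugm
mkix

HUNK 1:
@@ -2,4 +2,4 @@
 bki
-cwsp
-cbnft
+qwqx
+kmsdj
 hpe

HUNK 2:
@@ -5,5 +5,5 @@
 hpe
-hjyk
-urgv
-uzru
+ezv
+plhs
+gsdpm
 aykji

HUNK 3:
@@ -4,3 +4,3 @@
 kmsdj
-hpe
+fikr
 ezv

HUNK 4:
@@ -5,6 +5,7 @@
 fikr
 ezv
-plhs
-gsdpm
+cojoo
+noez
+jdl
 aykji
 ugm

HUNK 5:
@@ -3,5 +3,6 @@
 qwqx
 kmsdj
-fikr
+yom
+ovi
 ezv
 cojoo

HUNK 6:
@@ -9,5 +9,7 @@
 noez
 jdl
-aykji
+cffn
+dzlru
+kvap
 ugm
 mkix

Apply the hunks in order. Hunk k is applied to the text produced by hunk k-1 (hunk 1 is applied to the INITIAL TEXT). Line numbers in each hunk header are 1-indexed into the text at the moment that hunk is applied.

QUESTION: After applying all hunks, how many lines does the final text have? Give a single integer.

Hunk 1: at line 2 remove [cwsp,cbnft] add [qwqx,kmsdj] -> 11 lines: zxun bki qwqx kmsdj hpe hjyk urgv uzru aykji ugm mkix
Hunk 2: at line 5 remove [hjyk,urgv,uzru] add [ezv,plhs,gsdpm] -> 11 lines: zxun bki qwqx kmsdj hpe ezv plhs gsdpm aykji ugm mkix
Hunk 3: at line 4 remove [hpe] add [fikr] -> 11 lines: zxun bki qwqx kmsdj fikr ezv plhs gsdpm aykji ugm mkix
Hunk 4: at line 5 remove [plhs,gsdpm] add [cojoo,noez,jdl] -> 12 lines: zxun bki qwqx kmsdj fikr ezv cojoo noez jdl aykji ugm mkix
Hunk 5: at line 3 remove [fikr] add [yom,ovi] -> 13 lines: zxun bki qwqx kmsdj yom ovi ezv cojoo noez jdl aykji ugm mkix
Hunk 6: at line 9 remove [aykji] add [cffn,dzlru,kvap] -> 15 lines: zxun bki qwqx kmsdj yom ovi ezv cojoo noez jdl cffn dzlru kvap ugm mkix
Final line count: 15

Answer: 15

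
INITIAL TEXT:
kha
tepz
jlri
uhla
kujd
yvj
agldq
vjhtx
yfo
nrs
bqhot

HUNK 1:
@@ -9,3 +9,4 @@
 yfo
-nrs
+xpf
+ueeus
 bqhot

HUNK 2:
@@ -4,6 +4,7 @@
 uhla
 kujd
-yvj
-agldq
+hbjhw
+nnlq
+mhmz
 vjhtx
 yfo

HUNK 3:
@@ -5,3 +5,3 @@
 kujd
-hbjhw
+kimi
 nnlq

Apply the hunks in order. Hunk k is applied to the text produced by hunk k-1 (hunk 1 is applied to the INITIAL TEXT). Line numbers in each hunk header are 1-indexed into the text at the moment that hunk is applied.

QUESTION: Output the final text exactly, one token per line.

Hunk 1: at line 9 remove [nrs] add [xpf,ueeus] -> 12 lines: kha tepz jlri uhla kujd yvj agldq vjhtx yfo xpf ueeus bqhot
Hunk 2: at line 4 remove [yvj,agldq] add [hbjhw,nnlq,mhmz] -> 13 lines: kha tepz jlri uhla kujd hbjhw nnlq mhmz vjhtx yfo xpf ueeus bqhot
Hunk 3: at line 5 remove [hbjhw] add [kimi] -> 13 lines: kha tepz jlri uhla kujd kimi nnlq mhmz vjhtx yfo xpf ueeus bqhot

Answer: kha
tepz
jlri
uhla
kujd
kimi
nnlq
mhmz
vjhtx
yfo
xpf
ueeus
bqhot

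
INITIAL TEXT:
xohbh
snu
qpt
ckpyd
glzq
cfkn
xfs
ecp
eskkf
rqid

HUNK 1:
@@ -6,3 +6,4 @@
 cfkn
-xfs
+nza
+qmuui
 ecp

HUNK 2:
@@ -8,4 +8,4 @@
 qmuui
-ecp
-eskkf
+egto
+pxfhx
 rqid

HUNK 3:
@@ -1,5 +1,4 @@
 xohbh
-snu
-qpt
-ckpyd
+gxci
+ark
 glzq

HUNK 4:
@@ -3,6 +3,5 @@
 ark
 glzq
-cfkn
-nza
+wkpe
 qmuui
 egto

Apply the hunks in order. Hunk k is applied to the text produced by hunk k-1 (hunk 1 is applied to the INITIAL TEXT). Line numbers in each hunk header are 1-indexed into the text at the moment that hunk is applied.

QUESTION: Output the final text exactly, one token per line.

Answer: xohbh
gxci
ark
glzq
wkpe
qmuui
egto
pxfhx
rqid

Derivation:
Hunk 1: at line 6 remove [xfs] add [nza,qmuui] -> 11 lines: xohbh snu qpt ckpyd glzq cfkn nza qmuui ecp eskkf rqid
Hunk 2: at line 8 remove [ecp,eskkf] add [egto,pxfhx] -> 11 lines: xohbh snu qpt ckpyd glzq cfkn nza qmuui egto pxfhx rqid
Hunk 3: at line 1 remove [snu,qpt,ckpyd] add [gxci,ark] -> 10 lines: xohbh gxci ark glzq cfkn nza qmuui egto pxfhx rqid
Hunk 4: at line 3 remove [cfkn,nza] add [wkpe] -> 9 lines: xohbh gxci ark glzq wkpe qmuui egto pxfhx rqid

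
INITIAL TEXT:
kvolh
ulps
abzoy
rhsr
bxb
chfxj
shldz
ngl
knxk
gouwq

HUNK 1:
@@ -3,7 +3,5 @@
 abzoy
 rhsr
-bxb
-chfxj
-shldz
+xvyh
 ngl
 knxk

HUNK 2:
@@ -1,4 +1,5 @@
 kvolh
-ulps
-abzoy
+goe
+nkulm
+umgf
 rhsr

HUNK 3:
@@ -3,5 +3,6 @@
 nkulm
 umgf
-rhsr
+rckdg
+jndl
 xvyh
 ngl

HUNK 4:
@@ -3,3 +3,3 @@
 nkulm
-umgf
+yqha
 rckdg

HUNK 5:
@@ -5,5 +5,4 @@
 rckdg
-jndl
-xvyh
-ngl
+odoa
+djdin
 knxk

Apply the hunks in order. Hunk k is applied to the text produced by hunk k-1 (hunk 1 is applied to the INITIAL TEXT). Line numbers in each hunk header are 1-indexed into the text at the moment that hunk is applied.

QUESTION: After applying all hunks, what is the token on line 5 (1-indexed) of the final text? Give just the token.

Answer: rckdg

Derivation:
Hunk 1: at line 3 remove [bxb,chfxj,shldz] add [xvyh] -> 8 lines: kvolh ulps abzoy rhsr xvyh ngl knxk gouwq
Hunk 2: at line 1 remove [ulps,abzoy] add [goe,nkulm,umgf] -> 9 lines: kvolh goe nkulm umgf rhsr xvyh ngl knxk gouwq
Hunk 3: at line 3 remove [rhsr] add [rckdg,jndl] -> 10 lines: kvolh goe nkulm umgf rckdg jndl xvyh ngl knxk gouwq
Hunk 4: at line 3 remove [umgf] add [yqha] -> 10 lines: kvolh goe nkulm yqha rckdg jndl xvyh ngl knxk gouwq
Hunk 5: at line 5 remove [jndl,xvyh,ngl] add [odoa,djdin] -> 9 lines: kvolh goe nkulm yqha rckdg odoa djdin knxk gouwq
Final line 5: rckdg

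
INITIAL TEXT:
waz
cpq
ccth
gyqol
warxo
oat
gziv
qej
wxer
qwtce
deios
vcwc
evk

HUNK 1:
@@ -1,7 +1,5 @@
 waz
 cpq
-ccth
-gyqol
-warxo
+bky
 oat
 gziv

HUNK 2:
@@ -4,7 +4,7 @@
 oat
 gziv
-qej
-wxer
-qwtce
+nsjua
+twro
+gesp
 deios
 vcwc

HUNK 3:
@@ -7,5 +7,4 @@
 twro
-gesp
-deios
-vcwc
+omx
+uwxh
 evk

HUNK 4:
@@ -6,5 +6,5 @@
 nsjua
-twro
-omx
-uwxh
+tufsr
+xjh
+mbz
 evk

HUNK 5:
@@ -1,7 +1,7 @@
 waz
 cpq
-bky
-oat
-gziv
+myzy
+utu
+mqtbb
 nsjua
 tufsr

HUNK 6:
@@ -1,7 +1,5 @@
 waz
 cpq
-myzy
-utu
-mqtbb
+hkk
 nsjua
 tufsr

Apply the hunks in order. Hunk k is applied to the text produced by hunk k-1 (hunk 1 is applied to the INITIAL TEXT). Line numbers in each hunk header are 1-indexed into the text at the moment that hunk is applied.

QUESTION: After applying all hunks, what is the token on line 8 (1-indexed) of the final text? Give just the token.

Answer: evk

Derivation:
Hunk 1: at line 1 remove [ccth,gyqol,warxo] add [bky] -> 11 lines: waz cpq bky oat gziv qej wxer qwtce deios vcwc evk
Hunk 2: at line 4 remove [qej,wxer,qwtce] add [nsjua,twro,gesp] -> 11 lines: waz cpq bky oat gziv nsjua twro gesp deios vcwc evk
Hunk 3: at line 7 remove [gesp,deios,vcwc] add [omx,uwxh] -> 10 lines: waz cpq bky oat gziv nsjua twro omx uwxh evk
Hunk 4: at line 6 remove [twro,omx,uwxh] add [tufsr,xjh,mbz] -> 10 lines: waz cpq bky oat gziv nsjua tufsr xjh mbz evk
Hunk 5: at line 1 remove [bky,oat,gziv] add [myzy,utu,mqtbb] -> 10 lines: waz cpq myzy utu mqtbb nsjua tufsr xjh mbz evk
Hunk 6: at line 1 remove [myzy,utu,mqtbb] add [hkk] -> 8 lines: waz cpq hkk nsjua tufsr xjh mbz evk
Final line 8: evk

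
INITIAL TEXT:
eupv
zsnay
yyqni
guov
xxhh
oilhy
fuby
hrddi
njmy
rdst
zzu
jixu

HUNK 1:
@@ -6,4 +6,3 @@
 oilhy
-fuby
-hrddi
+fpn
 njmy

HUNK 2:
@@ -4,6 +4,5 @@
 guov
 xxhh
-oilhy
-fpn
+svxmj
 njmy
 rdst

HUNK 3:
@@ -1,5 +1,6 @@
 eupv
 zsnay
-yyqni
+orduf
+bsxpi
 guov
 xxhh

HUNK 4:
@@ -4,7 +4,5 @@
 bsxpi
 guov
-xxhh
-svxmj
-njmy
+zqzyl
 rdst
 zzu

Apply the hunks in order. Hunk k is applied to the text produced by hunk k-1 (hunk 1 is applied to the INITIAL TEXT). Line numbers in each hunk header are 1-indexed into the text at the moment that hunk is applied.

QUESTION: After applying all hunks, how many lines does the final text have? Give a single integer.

Hunk 1: at line 6 remove [fuby,hrddi] add [fpn] -> 11 lines: eupv zsnay yyqni guov xxhh oilhy fpn njmy rdst zzu jixu
Hunk 2: at line 4 remove [oilhy,fpn] add [svxmj] -> 10 lines: eupv zsnay yyqni guov xxhh svxmj njmy rdst zzu jixu
Hunk 3: at line 1 remove [yyqni] add [orduf,bsxpi] -> 11 lines: eupv zsnay orduf bsxpi guov xxhh svxmj njmy rdst zzu jixu
Hunk 4: at line 4 remove [xxhh,svxmj,njmy] add [zqzyl] -> 9 lines: eupv zsnay orduf bsxpi guov zqzyl rdst zzu jixu
Final line count: 9

Answer: 9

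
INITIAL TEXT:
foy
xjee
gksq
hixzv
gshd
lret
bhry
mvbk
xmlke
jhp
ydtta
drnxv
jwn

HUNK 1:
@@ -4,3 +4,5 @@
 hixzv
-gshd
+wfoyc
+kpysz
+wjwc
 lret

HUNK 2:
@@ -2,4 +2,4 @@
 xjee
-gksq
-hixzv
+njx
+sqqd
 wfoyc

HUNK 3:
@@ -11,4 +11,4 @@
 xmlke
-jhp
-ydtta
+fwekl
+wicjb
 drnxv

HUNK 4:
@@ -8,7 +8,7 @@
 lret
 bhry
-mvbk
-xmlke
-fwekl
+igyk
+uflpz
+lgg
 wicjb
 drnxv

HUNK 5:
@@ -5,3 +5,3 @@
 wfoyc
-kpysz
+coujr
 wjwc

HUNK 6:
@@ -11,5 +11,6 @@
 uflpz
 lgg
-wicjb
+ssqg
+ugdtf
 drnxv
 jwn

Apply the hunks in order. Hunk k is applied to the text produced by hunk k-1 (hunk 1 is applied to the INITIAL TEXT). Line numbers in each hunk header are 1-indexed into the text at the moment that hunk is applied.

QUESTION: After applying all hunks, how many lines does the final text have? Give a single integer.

Hunk 1: at line 4 remove [gshd] add [wfoyc,kpysz,wjwc] -> 15 lines: foy xjee gksq hixzv wfoyc kpysz wjwc lret bhry mvbk xmlke jhp ydtta drnxv jwn
Hunk 2: at line 2 remove [gksq,hixzv] add [njx,sqqd] -> 15 lines: foy xjee njx sqqd wfoyc kpysz wjwc lret bhry mvbk xmlke jhp ydtta drnxv jwn
Hunk 3: at line 11 remove [jhp,ydtta] add [fwekl,wicjb] -> 15 lines: foy xjee njx sqqd wfoyc kpysz wjwc lret bhry mvbk xmlke fwekl wicjb drnxv jwn
Hunk 4: at line 8 remove [mvbk,xmlke,fwekl] add [igyk,uflpz,lgg] -> 15 lines: foy xjee njx sqqd wfoyc kpysz wjwc lret bhry igyk uflpz lgg wicjb drnxv jwn
Hunk 5: at line 5 remove [kpysz] add [coujr] -> 15 lines: foy xjee njx sqqd wfoyc coujr wjwc lret bhry igyk uflpz lgg wicjb drnxv jwn
Hunk 6: at line 11 remove [wicjb] add [ssqg,ugdtf] -> 16 lines: foy xjee njx sqqd wfoyc coujr wjwc lret bhry igyk uflpz lgg ssqg ugdtf drnxv jwn
Final line count: 16

Answer: 16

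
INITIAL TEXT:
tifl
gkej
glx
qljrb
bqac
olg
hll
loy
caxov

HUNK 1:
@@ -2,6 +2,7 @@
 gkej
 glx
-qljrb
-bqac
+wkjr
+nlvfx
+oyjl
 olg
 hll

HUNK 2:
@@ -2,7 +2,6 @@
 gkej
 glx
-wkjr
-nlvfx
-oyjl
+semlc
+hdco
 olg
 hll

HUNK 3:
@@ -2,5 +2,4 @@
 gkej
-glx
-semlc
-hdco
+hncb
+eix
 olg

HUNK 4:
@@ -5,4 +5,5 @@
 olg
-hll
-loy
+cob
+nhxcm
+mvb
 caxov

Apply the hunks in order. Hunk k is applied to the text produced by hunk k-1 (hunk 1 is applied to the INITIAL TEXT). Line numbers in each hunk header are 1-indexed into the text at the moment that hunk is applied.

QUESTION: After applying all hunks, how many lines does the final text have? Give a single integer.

Hunk 1: at line 2 remove [qljrb,bqac] add [wkjr,nlvfx,oyjl] -> 10 lines: tifl gkej glx wkjr nlvfx oyjl olg hll loy caxov
Hunk 2: at line 2 remove [wkjr,nlvfx,oyjl] add [semlc,hdco] -> 9 lines: tifl gkej glx semlc hdco olg hll loy caxov
Hunk 3: at line 2 remove [glx,semlc,hdco] add [hncb,eix] -> 8 lines: tifl gkej hncb eix olg hll loy caxov
Hunk 4: at line 5 remove [hll,loy] add [cob,nhxcm,mvb] -> 9 lines: tifl gkej hncb eix olg cob nhxcm mvb caxov
Final line count: 9

Answer: 9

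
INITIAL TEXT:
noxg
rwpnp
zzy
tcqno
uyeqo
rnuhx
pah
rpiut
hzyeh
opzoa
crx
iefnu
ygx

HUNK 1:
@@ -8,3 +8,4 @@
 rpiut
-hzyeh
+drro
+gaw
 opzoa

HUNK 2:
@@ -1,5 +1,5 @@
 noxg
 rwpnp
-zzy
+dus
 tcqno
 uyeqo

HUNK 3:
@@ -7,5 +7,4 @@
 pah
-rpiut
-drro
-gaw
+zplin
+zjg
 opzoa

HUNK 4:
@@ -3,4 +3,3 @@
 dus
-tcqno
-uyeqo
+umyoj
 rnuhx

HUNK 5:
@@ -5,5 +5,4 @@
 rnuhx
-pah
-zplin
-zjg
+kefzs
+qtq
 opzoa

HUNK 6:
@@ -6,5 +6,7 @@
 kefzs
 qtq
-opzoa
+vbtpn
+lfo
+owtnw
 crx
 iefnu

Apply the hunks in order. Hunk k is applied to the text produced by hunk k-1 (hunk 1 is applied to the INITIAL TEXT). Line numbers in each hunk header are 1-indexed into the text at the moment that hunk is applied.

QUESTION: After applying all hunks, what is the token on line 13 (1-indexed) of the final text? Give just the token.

Hunk 1: at line 8 remove [hzyeh] add [drro,gaw] -> 14 lines: noxg rwpnp zzy tcqno uyeqo rnuhx pah rpiut drro gaw opzoa crx iefnu ygx
Hunk 2: at line 1 remove [zzy] add [dus] -> 14 lines: noxg rwpnp dus tcqno uyeqo rnuhx pah rpiut drro gaw opzoa crx iefnu ygx
Hunk 3: at line 7 remove [rpiut,drro,gaw] add [zplin,zjg] -> 13 lines: noxg rwpnp dus tcqno uyeqo rnuhx pah zplin zjg opzoa crx iefnu ygx
Hunk 4: at line 3 remove [tcqno,uyeqo] add [umyoj] -> 12 lines: noxg rwpnp dus umyoj rnuhx pah zplin zjg opzoa crx iefnu ygx
Hunk 5: at line 5 remove [pah,zplin,zjg] add [kefzs,qtq] -> 11 lines: noxg rwpnp dus umyoj rnuhx kefzs qtq opzoa crx iefnu ygx
Hunk 6: at line 6 remove [opzoa] add [vbtpn,lfo,owtnw] -> 13 lines: noxg rwpnp dus umyoj rnuhx kefzs qtq vbtpn lfo owtnw crx iefnu ygx
Final line 13: ygx

Answer: ygx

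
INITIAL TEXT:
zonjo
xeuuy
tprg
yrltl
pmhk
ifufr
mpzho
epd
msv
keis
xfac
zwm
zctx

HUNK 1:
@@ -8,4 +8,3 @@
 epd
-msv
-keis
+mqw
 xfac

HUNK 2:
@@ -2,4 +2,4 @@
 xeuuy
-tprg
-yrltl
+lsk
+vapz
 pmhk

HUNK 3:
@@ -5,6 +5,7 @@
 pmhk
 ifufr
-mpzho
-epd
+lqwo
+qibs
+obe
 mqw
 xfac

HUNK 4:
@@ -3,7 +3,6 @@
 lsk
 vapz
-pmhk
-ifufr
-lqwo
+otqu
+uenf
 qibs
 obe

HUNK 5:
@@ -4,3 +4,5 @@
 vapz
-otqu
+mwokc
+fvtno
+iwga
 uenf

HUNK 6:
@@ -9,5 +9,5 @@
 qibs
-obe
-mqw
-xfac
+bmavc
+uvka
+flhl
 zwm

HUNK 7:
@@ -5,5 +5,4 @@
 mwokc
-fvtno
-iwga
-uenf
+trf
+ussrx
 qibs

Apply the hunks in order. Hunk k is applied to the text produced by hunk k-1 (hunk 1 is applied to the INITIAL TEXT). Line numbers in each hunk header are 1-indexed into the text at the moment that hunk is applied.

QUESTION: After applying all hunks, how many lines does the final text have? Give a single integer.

Answer: 13

Derivation:
Hunk 1: at line 8 remove [msv,keis] add [mqw] -> 12 lines: zonjo xeuuy tprg yrltl pmhk ifufr mpzho epd mqw xfac zwm zctx
Hunk 2: at line 2 remove [tprg,yrltl] add [lsk,vapz] -> 12 lines: zonjo xeuuy lsk vapz pmhk ifufr mpzho epd mqw xfac zwm zctx
Hunk 3: at line 5 remove [mpzho,epd] add [lqwo,qibs,obe] -> 13 lines: zonjo xeuuy lsk vapz pmhk ifufr lqwo qibs obe mqw xfac zwm zctx
Hunk 4: at line 3 remove [pmhk,ifufr,lqwo] add [otqu,uenf] -> 12 lines: zonjo xeuuy lsk vapz otqu uenf qibs obe mqw xfac zwm zctx
Hunk 5: at line 4 remove [otqu] add [mwokc,fvtno,iwga] -> 14 lines: zonjo xeuuy lsk vapz mwokc fvtno iwga uenf qibs obe mqw xfac zwm zctx
Hunk 6: at line 9 remove [obe,mqw,xfac] add [bmavc,uvka,flhl] -> 14 lines: zonjo xeuuy lsk vapz mwokc fvtno iwga uenf qibs bmavc uvka flhl zwm zctx
Hunk 7: at line 5 remove [fvtno,iwga,uenf] add [trf,ussrx] -> 13 lines: zonjo xeuuy lsk vapz mwokc trf ussrx qibs bmavc uvka flhl zwm zctx
Final line count: 13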